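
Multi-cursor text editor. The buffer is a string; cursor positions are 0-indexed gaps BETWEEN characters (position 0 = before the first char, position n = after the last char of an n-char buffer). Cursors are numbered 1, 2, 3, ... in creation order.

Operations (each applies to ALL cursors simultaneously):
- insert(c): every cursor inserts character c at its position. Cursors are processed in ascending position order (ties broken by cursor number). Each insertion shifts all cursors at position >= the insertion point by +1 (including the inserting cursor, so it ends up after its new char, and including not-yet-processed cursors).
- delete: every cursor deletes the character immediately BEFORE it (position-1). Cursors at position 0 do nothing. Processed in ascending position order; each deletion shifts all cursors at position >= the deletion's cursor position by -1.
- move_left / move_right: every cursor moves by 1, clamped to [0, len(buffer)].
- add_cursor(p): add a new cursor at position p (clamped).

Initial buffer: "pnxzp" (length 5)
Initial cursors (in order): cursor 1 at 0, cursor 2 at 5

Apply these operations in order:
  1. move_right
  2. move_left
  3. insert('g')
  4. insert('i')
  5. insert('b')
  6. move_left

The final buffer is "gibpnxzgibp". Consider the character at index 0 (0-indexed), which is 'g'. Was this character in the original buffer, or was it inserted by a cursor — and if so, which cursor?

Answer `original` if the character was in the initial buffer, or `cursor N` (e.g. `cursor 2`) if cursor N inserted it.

After op 1 (move_right): buffer="pnxzp" (len 5), cursors c1@1 c2@5, authorship .....
After op 2 (move_left): buffer="pnxzp" (len 5), cursors c1@0 c2@4, authorship .....
After op 3 (insert('g')): buffer="gpnxzgp" (len 7), cursors c1@1 c2@6, authorship 1....2.
After op 4 (insert('i')): buffer="gipnxzgip" (len 9), cursors c1@2 c2@8, authorship 11....22.
After op 5 (insert('b')): buffer="gibpnxzgibp" (len 11), cursors c1@3 c2@10, authorship 111....222.
After op 6 (move_left): buffer="gibpnxzgibp" (len 11), cursors c1@2 c2@9, authorship 111....222.
Authorship (.=original, N=cursor N): 1 1 1 . . . . 2 2 2 .
Index 0: author = 1

Answer: cursor 1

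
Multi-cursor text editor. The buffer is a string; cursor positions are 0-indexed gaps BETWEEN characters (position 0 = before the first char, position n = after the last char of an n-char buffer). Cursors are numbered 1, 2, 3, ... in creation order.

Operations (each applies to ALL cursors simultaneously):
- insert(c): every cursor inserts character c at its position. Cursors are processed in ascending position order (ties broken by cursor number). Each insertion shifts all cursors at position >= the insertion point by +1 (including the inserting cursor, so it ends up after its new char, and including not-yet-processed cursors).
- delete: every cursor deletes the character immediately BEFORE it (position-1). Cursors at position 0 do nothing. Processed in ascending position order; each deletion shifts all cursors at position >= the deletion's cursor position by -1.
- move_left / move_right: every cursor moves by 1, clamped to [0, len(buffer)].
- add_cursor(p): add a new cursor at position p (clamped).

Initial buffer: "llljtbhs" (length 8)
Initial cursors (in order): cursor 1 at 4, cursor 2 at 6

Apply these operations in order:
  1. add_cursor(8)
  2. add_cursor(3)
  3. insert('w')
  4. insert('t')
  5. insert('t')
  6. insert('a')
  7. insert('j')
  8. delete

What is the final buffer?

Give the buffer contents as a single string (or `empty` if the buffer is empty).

After op 1 (add_cursor(8)): buffer="llljtbhs" (len 8), cursors c1@4 c2@6 c3@8, authorship ........
After op 2 (add_cursor(3)): buffer="llljtbhs" (len 8), cursors c4@3 c1@4 c2@6 c3@8, authorship ........
After op 3 (insert('w')): buffer="lllwjwtbwhsw" (len 12), cursors c4@4 c1@6 c2@9 c3@12, authorship ...4.1..2..3
After op 4 (insert('t')): buffer="lllwtjwttbwthswt" (len 16), cursors c4@5 c1@8 c2@12 c3@16, authorship ...44.11..22..33
After op 5 (insert('t')): buffer="lllwttjwtttbwtthswtt" (len 20), cursors c4@6 c1@10 c2@15 c3@20, authorship ...444.111..222..333
After op 6 (insert('a')): buffer="lllwttajwttatbwttahswtta" (len 24), cursors c4@7 c1@12 c2@18 c3@24, authorship ...4444.1111..2222..3333
After op 7 (insert('j')): buffer="lllwttajjwttajtbwttajhswttaj" (len 28), cursors c4@8 c1@14 c2@21 c3@28, authorship ...44444.11111..22222..33333
After op 8 (delete): buffer="lllwttajwttatbwttahswtta" (len 24), cursors c4@7 c1@12 c2@18 c3@24, authorship ...4444.1111..2222..3333

Answer: lllwttajwttatbwttahswtta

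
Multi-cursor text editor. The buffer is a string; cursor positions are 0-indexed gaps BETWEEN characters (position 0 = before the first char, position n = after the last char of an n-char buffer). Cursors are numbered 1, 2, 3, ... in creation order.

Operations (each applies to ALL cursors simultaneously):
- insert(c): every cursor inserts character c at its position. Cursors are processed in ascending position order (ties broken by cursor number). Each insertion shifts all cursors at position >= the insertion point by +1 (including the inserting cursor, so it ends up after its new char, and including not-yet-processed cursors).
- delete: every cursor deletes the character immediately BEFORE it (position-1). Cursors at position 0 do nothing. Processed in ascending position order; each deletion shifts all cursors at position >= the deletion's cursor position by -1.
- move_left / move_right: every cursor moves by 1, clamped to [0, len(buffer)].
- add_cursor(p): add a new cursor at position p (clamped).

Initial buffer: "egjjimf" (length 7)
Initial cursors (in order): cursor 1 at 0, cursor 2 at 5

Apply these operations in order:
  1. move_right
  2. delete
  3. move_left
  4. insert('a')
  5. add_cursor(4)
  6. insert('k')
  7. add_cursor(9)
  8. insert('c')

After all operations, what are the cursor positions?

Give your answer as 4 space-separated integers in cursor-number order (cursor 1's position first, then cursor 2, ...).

After op 1 (move_right): buffer="egjjimf" (len 7), cursors c1@1 c2@6, authorship .......
After op 2 (delete): buffer="gjjif" (len 5), cursors c1@0 c2@4, authorship .....
After op 3 (move_left): buffer="gjjif" (len 5), cursors c1@0 c2@3, authorship .....
After op 4 (insert('a')): buffer="agjjaif" (len 7), cursors c1@1 c2@5, authorship 1...2..
After op 5 (add_cursor(4)): buffer="agjjaif" (len 7), cursors c1@1 c3@4 c2@5, authorship 1...2..
After op 6 (insert('k')): buffer="akgjjkakif" (len 10), cursors c1@2 c3@6 c2@8, authorship 11...322..
After op 7 (add_cursor(9)): buffer="akgjjkakif" (len 10), cursors c1@2 c3@6 c2@8 c4@9, authorship 11...322..
After op 8 (insert('c')): buffer="akcgjjkcakcicf" (len 14), cursors c1@3 c3@8 c2@11 c4@13, authorship 111...33222.4.

Answer: 3 11 8 13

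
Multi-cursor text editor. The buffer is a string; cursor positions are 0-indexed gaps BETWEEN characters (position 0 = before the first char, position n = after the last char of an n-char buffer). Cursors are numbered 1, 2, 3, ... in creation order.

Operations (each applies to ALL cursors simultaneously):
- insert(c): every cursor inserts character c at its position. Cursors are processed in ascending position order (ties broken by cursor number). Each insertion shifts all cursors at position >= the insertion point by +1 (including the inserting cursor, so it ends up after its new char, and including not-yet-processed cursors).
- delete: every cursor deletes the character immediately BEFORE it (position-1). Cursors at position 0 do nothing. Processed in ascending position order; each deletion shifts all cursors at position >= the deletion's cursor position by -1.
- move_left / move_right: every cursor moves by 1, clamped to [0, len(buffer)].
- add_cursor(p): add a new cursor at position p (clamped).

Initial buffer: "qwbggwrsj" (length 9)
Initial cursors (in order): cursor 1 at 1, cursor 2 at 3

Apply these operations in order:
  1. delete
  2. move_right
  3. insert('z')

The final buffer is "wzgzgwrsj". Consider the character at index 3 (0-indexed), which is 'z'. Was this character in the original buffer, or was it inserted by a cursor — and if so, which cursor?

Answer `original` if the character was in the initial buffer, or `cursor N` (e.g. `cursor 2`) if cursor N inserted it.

After op 1 (delete): buffer="wggwrsj" (len 7), cursors c1@0 c2@1, authorship .......
After op 2 (move_right): buffer="wggwrsj" (len 7), cursors c1@1 c2@2, authorship .......
After op 3 (insert('z')): buffer="wzgzgwrsj" (len 9), cursors c1@2 c2@4, authorship .1.2.....
Authorship (.=original, N=cursor N): . 1 . 2 . . . . .
Index 3: author = 2

Answer: cursor 2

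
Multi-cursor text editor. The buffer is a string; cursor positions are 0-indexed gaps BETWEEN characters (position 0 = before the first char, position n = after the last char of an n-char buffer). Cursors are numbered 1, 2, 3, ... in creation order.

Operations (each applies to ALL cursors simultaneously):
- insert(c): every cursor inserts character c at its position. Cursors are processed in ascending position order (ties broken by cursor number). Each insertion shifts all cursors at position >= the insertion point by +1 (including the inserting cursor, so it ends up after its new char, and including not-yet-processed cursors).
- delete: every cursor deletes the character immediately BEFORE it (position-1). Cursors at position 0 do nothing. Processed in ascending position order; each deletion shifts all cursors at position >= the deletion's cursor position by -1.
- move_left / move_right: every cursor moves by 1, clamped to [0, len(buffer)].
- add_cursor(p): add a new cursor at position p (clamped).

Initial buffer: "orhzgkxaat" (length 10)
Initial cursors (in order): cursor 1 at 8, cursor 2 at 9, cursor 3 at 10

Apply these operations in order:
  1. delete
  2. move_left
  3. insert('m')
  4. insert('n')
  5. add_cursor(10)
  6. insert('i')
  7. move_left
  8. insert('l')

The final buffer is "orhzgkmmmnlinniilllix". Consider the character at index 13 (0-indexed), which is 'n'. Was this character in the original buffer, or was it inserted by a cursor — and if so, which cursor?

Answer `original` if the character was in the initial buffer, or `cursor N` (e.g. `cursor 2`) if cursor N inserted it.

Answer: cursor 3

Derivation:
After op 1 (delete): buffer="orhzgkx" (len 7), cursors c1@7 c2@7 c3@7, authorship .......
After op 2 (move_left): buffer="orhzgkx" (len 7), cursors c1@6 c2@6 c3@6, authorship .......
After op 3 (insert('m')): buffer="orhzgkmmmx" (len 10), cursors c1@9 c2@9 c3@9, authorship ......123.
After op 4 (insert('n')): buffer="orhzgkmmmnnnx" (len 13), cursors c1@12 c2@12 c3@12, authorship ......123123.
After op 5 (add_cursor(10)): buffer="orhzgkmmmnnnx" (len 13), cursors c4@10 c1@12 c2@12 c3@12, authorship ......123123.
After op 6 (insert('i')): buffer="orhzgkmmmninniiix" (len 17), cursors c4@11 c1@16 c2@16 c3@16, authorship ......1231423123.
After op 7 (move_left): buffer="orhzgkmmmninniiix" (len 17), cursors c4@10 c1@15 c2@15 c3@15, authorship ......1231423123.
After op 8 (insert('l')): buffer="orhzgkmmmnlinniilllix" (len 21), cursors c4@11 c1@19 c2@19 c3@19, authorship ......12314423121233.
Authorship (.=original, N=cursor N): . . . . . . 1 2 3 1 4 4 2 3 1 2 1 2 3 3 .
Index 13: author = 3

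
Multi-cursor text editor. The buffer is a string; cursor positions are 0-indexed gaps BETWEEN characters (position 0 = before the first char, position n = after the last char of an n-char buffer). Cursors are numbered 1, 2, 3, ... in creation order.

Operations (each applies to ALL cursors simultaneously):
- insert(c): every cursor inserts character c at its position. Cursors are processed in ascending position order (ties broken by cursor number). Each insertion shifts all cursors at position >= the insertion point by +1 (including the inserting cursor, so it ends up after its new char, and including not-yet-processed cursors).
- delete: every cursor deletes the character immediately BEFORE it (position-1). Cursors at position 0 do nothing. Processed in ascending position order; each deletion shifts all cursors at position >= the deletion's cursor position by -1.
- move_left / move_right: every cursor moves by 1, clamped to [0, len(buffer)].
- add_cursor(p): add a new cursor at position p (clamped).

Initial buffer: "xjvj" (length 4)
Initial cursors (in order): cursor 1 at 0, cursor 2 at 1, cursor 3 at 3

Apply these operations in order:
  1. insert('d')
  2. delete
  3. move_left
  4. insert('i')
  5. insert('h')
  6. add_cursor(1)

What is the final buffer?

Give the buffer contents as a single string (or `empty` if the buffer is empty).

After op 1 (insert('d')): buffer="dxdjvdj" (len 7), cursors c1@1 c2@3 c3@6, authorship 1.2..3.
After op 2 (delete): buffer="xjvj" (len 4), cursors c1@0 c2@1 c3@3, authorship ....
After op 3 (move_left): buffer="xjvj" (len 4), cursors c1@0 c2@0 c3@2, authorship ....
After op 4 (insert('i')): buffer="iixjivj" (len 7), cursors c1@2 c2@2 c3@5, authorship 12..3..
After op 5 (insert('h')): buffer="iihhxjihvj" (len 10), cursors c1@4 c2@4 c3@8, authorship 1212..33..
After op 6 (add_cursor(1)): buffer="iihhxjihvj" (len 10), cursors c4@1 c1@4 c2@4 c3@8, authorship 1212..33..

Answer: iihhxjihvj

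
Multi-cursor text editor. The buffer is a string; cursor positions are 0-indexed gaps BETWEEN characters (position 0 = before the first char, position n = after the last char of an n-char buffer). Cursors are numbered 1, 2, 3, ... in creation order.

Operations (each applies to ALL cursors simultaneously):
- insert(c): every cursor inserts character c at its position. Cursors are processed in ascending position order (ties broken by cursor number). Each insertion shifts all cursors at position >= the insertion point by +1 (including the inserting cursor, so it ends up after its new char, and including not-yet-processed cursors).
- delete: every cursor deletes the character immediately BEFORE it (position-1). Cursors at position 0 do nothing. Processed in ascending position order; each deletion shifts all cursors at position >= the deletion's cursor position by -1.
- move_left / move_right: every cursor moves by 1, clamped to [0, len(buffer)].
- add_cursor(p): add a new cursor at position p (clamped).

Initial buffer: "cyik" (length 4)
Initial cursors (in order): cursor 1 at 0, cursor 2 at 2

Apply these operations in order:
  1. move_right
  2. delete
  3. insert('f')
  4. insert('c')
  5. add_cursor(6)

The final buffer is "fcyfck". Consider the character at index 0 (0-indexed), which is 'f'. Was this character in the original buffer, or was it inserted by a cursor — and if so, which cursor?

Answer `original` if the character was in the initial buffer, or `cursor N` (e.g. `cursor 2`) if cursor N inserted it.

Answer: cursor 1

Derivation:
After op 1 (move_right): buffer="cyik" (len 4), cursors c1@1 c2@3, authorship ....
After op 2 (delete): buffer="yk" (len 2), cursors c1@0 c2@1, authorship ..
After op 3 (insert('f')): buffer="fyfk" (len 4), cursors c1@1 c2@3, authorship 1.2.
After op 4 (insert('c')): buffer="fcyfck" (len 6), cursors c1@2 c2@5, authorship 11.22.
After op 5 (add_cursor(6)): buffer="fcyfck" (len 6), cursors c1@2 c2@5 c3@6, authorship 11.22.
Authorship (.=original, N=cursor N): 1 1 . 2 2 .
Index 0: author = 1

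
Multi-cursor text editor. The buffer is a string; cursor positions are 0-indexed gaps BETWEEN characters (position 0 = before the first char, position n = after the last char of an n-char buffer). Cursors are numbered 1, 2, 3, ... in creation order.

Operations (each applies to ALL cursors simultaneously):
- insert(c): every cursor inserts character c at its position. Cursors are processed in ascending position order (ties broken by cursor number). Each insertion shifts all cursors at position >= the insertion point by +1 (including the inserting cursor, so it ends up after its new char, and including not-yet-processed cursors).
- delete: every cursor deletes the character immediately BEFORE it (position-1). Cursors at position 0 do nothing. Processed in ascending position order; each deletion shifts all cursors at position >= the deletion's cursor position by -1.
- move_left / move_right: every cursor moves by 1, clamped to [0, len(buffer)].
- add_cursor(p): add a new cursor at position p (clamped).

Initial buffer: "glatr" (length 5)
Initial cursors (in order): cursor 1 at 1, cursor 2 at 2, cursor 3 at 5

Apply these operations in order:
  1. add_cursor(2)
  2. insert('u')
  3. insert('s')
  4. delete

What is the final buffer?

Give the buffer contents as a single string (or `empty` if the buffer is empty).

Answer: guluuatru

Derivation:
After op 1 (add_cursor(2)): buffer="glatr" (len 5), cursors c1@1 c2@2 c4@2 c3@5, authorship .....
After op 2 (insert('u')): buffer="guluuatru" (len 9), cursors c1@2 c2@5 c4@5 c3@9, authorship .1.24...3
After op 3 (insert('s')): buffer="gusluussatrus" (len 13), cursors c1@3 c2@8 c4@8 c3@13, authorship .11.2424...33
After op 4 (delete): buffer="guluuatru" (len 9), cursors c1@2 c2@5 c4@5 c3@9, authorship .1.24...3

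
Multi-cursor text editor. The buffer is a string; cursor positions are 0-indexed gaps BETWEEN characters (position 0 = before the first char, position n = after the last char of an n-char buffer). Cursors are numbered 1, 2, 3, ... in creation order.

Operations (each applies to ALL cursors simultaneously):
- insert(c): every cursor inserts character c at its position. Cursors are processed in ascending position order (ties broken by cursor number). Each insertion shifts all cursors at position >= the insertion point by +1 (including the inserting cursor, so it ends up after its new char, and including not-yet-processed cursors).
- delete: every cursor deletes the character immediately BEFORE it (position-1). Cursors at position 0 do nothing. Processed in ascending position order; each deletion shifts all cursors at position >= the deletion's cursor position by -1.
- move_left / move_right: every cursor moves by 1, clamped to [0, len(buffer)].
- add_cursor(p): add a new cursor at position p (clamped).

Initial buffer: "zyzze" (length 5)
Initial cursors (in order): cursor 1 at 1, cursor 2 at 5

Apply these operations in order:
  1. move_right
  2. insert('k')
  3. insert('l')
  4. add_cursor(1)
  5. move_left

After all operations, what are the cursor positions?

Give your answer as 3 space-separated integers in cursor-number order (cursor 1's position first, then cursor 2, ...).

After op 1 (move_right): buffer="zyzze" (len 5), cursors c1@2 c2@5, authorship .....
After op 2 (insert('k')): buffer="zykzzek" (len 7), cursors c1@3 c2@7, authorship ..1...2
After op 3 (insert('l')): buffer="zyklzzekl" (len 9), cursors c1@4 c2@9, authorship ..11...22
After op 4 (add_cursor(1)): buffer="zyklzzekl" (len 9), cursors c3@1 c1@4 c2@9, authorship ..11...22
After op 5 (move_left): buffer="zyklzzekl" (len 9), cursors c3@0 c1@3 c2@8, authorship ..11...22

Answer: 3 8 0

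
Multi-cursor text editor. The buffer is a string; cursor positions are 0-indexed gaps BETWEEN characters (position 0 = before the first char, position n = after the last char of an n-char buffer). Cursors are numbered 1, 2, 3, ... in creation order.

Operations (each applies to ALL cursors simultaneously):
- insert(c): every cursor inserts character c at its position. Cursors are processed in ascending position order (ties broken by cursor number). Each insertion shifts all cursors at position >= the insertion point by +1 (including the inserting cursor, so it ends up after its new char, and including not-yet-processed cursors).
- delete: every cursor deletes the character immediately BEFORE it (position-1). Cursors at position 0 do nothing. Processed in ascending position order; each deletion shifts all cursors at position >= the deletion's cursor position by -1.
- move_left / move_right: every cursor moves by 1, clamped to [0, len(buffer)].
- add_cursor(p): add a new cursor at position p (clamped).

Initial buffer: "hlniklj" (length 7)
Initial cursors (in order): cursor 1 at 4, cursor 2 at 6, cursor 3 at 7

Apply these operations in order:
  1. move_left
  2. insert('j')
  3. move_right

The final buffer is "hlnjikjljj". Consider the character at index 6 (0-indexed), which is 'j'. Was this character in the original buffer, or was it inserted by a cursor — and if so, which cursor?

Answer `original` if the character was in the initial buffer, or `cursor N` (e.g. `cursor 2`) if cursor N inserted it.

After op 1 (move_left): buffer="hlniklj" (len 7), cursors c1@3 c2@5 c3@6, authorship .......
After op 2 (insert('j')): buffer="hlnjikjljj" (len 10), cursors c1@4 c2@7 c3@9, authorship ...1..2.3.
After op 3 (move_right): buffer="hlnjikjljj" (len 10), cursors c1@5 c2@8 c3@10, authorship ...1..2.3.
Authorship (.=original, N=cursor N): . . . 1 . . 2 . 3 .
Index 6: author = 2

Answer: cursor 2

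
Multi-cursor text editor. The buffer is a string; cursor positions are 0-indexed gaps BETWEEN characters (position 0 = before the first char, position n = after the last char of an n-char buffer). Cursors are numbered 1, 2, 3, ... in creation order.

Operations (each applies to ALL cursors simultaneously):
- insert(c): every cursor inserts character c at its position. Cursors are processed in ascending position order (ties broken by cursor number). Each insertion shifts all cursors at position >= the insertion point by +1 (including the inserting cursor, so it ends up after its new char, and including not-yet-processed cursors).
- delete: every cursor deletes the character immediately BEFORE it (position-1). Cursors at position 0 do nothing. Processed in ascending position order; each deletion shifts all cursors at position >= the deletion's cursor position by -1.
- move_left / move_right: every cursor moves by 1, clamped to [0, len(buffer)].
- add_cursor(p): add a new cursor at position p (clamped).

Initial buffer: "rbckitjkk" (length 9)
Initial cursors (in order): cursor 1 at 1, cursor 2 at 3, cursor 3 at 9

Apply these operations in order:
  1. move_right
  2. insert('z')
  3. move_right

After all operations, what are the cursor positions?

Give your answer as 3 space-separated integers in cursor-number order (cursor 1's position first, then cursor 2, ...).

After op 1 (move_right): buffer="rbckitjkk" (len 9), cursors c1@2 c2@4 c3@9, authorship .........
After op 2 (insert('z')): buffer="rbzckzitjkkz" (len 12), cursors c1@3 c2@6 c3@12, authorship ..1..2.....3
After op 3 (move_right): buffer="rbzckzitjkkz" (len 12), cursors c1@4 c2@7 c3@12, authorship ..1..2.....3

Answer: 4 7 12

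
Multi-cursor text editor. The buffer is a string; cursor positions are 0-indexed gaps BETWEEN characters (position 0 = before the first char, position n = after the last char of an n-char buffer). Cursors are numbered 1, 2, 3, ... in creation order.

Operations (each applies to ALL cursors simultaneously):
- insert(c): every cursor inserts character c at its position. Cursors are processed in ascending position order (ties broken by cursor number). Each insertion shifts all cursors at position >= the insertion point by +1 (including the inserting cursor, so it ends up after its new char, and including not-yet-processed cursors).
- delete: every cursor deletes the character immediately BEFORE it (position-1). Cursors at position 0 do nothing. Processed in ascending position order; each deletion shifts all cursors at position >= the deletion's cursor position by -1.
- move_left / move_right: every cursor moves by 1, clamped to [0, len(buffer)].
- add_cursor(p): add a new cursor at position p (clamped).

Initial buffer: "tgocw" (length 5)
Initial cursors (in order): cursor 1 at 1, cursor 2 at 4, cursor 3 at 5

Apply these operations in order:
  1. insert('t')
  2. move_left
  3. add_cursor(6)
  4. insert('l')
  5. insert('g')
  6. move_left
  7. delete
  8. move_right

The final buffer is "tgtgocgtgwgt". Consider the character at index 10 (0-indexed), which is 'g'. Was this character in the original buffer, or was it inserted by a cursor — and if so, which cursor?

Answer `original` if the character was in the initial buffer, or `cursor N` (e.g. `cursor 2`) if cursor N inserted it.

Answer: cursor 3

Derivation:
After op 1 (insert('t')): buffer="ttgoctwt" (len 8), cursors c1@2 c2@6 c3@8, authorship .1...2.3
After op 2 (move_left): buffer="ttgoctwt" (len 8), cursors c1@1 c2@5 c3@7, authorship .1...2.3
After op 3 (add_cursor(6)): buffer="ttgoctwt" (len 8), cursors c1@1 c2@5 c4@6 c3@7, authorship .1...2.3
After op 4 (insert('l')): buffer="tltgocltlwlt" (len 12), cursors c1@2 c2@7 c4@9 c3@11, authorship .11...224.33
After op 5 (insert('g')): buffer="tlgtgoclgtlgwlgt" (len 16), cursors c1@3 c2@9 c4@12 c3@15, authorship .111...22244.333
After op 6 (move_left): buffer="tlgtgoclgtlgwlgt" (len 16), cursors c1@2 c2@8 c4@11 c3@14, authorship .111...22244.333
After op 7 (delete): buffer="tgtgocgtgwgt" (len 12), cursors c1@1 c2@6 c4@8 c3@10, authorship .11...224.33
After op 8 (move_right): buffer="tgtgocgtgwgt" (len 12), cursors c1@2 c2@7 c4@9 c3@11, authorship .11...224.33
Authorship (.=original, N=cursor N): . 1 1 . . . 2 2 4 . 3 3
Index 10: author = 3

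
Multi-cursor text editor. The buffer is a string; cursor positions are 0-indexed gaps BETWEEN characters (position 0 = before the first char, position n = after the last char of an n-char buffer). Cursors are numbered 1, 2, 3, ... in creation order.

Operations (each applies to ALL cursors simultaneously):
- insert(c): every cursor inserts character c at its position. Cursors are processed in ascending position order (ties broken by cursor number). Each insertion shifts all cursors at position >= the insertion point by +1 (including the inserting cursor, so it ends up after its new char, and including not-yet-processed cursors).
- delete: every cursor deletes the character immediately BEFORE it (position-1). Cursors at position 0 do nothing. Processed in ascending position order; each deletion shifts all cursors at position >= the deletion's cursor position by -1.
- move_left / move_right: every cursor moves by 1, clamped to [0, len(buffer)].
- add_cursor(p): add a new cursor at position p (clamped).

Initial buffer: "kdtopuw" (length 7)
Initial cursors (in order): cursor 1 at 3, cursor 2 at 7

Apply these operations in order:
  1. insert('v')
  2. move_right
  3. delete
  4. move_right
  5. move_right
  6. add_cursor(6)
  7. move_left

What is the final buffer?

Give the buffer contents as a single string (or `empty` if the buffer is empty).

Answer: kdtvpuw

Derivation:
After op 1 (insert('v')): buffer="kdtvopuwv" (len 9), cursors c1@4 c2@9, authorship ...1....2
After op 2 (move_right): buffer="kdtvopuwv" (len 9), cursors c1@5 c2@9, authorship ...1....2
After op 3 (delete): buffer="kdtvpuw" (len 7), cursors c1@4 c2@7, authorship ...1...
After op 4 (move_right): buffer="kdtvpuw" (len 7), cursors c1@5 c2@7, authorship ...1...
After op 5 (move_right): buffer="kdtvpuw" (len 7), cursors c1@6 c2@7, authorship ...1...
After op 6 (add_cursor(6)): buffer="kdtvpuw" (len 7), cursors c1@6 c3@6 c2@7, authorship ...1...
After op 7 (move_left): buffer="kdtvpuw" (len 7), cursors c1@5 c3@5 c2@6, authorship ...1...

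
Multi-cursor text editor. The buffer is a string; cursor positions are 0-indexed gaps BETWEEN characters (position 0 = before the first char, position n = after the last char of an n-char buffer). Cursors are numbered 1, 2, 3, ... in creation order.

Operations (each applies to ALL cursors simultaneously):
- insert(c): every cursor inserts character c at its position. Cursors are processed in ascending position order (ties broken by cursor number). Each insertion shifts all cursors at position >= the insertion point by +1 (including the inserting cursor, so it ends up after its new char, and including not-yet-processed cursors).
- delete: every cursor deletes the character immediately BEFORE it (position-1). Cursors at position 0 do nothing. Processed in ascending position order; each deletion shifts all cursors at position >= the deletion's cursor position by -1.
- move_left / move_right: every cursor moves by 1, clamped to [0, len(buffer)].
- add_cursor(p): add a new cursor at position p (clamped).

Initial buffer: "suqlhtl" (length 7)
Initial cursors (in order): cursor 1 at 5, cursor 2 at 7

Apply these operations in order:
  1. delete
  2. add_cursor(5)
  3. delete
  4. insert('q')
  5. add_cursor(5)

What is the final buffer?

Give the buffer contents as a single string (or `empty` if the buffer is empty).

After op 1 (delete): buffer="suqlt" (len 5), cursors c1@4 c2@5, authorship .....
After op 2 (add_cursor(5)): buffer="suqlt" (len 5), cursors c1@4 c2@5 c3@5, authorship .....
After op 3 (delete): buffer="su" (len 2), cursors c1@2 c2@2 c3@2, authorship ..
After op 4 (insert('q')): buffer="suqqq" (len 5), cursors c1@5 c2@5 c3@5, authorship ..123
After op 5 (add_cursor(5)): buffer="suqqq" (len 5), cursors c1@5 c2@5 c3@5 c4@5, authorship ..123

Answer: suqqq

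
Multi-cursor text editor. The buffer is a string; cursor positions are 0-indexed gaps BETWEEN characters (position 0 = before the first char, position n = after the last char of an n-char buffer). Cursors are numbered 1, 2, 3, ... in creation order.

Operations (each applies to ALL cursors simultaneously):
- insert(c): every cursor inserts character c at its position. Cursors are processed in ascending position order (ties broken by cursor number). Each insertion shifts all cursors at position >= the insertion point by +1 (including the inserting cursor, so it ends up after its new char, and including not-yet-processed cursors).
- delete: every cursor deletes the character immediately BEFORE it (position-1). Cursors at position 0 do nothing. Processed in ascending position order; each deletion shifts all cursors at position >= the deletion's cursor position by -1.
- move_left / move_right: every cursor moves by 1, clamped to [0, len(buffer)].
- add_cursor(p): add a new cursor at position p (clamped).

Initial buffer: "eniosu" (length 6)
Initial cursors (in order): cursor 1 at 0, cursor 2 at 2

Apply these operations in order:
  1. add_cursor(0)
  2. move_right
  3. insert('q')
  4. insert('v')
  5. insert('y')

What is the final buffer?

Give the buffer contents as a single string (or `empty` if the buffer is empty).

Answer: eqqvvyyniqvyosu

Derivation:
After op 1 (add_cursor(0)): buffer="eniosu" (len 6), cursors c1@0 c3@0 c2@2, authorship ......
After op 2 (move_right): buffer="eniosu" (len 6), cursors c1@1 c3@1 c2@3, authorship ......
After op 3 (insert('q')): buffer="eqqniqosu" (len 9), cursors c1@3 c3@3 c2@6, authorship .13..2...
After op 4 (insert('v')): buffer="eqqvvniqvosu" (len 12), cursors c1@5 c3@5 c2@9, authorship .1313..22...
After op 5 (insert('y')): buffer="eqqvvyyniqvyosu" (len 15), cursors c1@7 c3@7 c2@12, authorship .131313..222...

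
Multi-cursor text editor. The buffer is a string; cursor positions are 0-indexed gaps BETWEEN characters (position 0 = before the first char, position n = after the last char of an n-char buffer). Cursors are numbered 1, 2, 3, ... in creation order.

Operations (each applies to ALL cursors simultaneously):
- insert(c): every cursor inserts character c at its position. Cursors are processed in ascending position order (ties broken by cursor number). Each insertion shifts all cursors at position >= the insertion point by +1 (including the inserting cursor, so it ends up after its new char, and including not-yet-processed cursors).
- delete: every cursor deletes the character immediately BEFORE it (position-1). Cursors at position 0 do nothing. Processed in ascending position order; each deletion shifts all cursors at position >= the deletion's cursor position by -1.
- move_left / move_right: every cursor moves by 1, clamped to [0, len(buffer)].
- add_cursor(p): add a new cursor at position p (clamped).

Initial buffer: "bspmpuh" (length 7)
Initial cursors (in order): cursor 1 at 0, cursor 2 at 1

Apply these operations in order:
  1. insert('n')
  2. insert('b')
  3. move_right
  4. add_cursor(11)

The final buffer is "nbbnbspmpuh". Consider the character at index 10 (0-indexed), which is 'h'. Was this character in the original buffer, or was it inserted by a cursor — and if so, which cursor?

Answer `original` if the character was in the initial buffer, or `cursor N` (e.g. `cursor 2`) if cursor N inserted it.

After op 1 (insert('n')): buffer="nbnspmpuh" (len 9), cursors c1@1 c2@3, authorship 1.2......
After op 2 (insert('b')): buffer="nbbnbspmpuh" (len 11), cursors c1@2 c2@5, authorship 11.22......
After op 3 (move_right): buffer="nbbnbspmpuh" (len 11), cursors c1@3 c2@6, authorship 11.22......
After op 4 (add_cursor(11)): buffer="nbbnbspmpuh" (len 11), cursors c1@3 c2@6 c3@11, authorship 11.22......
Authorship (.=original, N=cursor N): 1 1 . 2 2 . . . . . .
Index 10: author = original

Answer: original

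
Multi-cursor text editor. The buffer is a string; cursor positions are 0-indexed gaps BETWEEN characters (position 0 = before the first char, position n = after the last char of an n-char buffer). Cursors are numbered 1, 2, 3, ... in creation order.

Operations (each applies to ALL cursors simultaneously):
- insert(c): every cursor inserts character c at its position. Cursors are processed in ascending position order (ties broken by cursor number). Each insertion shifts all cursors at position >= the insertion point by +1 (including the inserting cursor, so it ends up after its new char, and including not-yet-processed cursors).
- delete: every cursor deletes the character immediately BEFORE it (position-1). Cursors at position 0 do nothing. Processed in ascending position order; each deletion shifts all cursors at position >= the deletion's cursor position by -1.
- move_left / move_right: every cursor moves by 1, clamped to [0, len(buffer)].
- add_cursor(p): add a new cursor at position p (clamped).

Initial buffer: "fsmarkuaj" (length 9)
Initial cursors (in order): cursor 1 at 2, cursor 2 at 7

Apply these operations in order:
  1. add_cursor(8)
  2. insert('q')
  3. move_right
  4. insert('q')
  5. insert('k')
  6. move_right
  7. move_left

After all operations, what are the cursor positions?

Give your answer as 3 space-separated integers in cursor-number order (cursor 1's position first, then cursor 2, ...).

Answer: 6 14 17

Derivation:
After op 1 (add_cursor(8)): buffer="fsmarkuaj" (len 9), cursors c1@2 c2@7 c3@8, authorship .........
After op 2 (insert('q')): buffer="fsqmarkuqaqj" (len 12), cursors c1@3 c2@9 c3@11, authorship ..1.....2.3.
After op 3 (move_right): buffer="fsqmarkuqaqj" (len 12), cursors c1@4 c2@10 c3@12, authorship ..1.....2.3.
After op 4 (insert('q')): buffer="fsqmqarkuqaqqjq" (len 15), cursors c1@5 c2@12 c3@15, authorship ..1.1....2.23.3
After op 5 (insert('k')): buffer="fsqmqkarkuqaqkqjqk" (len 18), cursors c1@6 c2@14 c3@18, authorship ..1.11....2.223.33
After op 6 (move_right): buffer="fsqmqkarkuqaqkqjqk" (len 18), cursors c1@7 c2@15 c3@18, authorship ..1.11....2.223.33
After op 7 (move_left): buffer="fsqmqkarkuqaqkqjqk" (len 18), cursors c1@6 c2@14 c3@17, authorship ..1.11....2.223.33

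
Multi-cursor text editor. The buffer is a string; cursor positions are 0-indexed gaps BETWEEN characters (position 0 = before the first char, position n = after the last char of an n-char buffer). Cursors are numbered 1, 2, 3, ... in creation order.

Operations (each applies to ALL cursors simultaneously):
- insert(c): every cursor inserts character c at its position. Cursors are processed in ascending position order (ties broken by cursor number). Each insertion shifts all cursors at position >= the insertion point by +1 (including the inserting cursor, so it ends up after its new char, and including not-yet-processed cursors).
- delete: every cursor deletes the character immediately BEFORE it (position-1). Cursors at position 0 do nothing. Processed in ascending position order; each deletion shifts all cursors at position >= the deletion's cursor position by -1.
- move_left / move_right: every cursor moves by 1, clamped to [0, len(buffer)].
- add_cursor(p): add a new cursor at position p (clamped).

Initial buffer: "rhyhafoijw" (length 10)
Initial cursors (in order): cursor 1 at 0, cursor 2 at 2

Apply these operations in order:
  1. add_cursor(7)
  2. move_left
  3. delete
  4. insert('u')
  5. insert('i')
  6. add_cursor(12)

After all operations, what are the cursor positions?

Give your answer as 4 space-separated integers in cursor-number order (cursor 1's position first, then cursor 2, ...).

Answer: 4 4 10 12

Derivation:
After op 1 (add_cursor(7)): buffer="rhyhafoijw" (len 10), cursors c1@0 c2@2 c3@7, authorship ..........
After op 2 (move_left): buffer="rhyhafoijw" (len 10), cursors c1@0 c2@1 c3@6, authorship ..........
After op 3 (delete): buffer="hyhaoijw" (len 8), cursors c1@0 c2@0 c3@4, authorship ........
After op 4 (insert('u')): buffer="uuhyhauoijw" (len 11), cursors c1@2 c2@2 c3@7, authorship 12....3....
After op 5 (insert('i')): buffer="uuiihyhauioijw" (len 14), cursors c1@4 c2@4 c3@10, authorship 1212....33....
After op 6 (add_cursor(12)): buffer="uuiihyhauioijw" (len 14), cursors c1@4 c2@4 c3@10 c4@12, authorship 1212....33....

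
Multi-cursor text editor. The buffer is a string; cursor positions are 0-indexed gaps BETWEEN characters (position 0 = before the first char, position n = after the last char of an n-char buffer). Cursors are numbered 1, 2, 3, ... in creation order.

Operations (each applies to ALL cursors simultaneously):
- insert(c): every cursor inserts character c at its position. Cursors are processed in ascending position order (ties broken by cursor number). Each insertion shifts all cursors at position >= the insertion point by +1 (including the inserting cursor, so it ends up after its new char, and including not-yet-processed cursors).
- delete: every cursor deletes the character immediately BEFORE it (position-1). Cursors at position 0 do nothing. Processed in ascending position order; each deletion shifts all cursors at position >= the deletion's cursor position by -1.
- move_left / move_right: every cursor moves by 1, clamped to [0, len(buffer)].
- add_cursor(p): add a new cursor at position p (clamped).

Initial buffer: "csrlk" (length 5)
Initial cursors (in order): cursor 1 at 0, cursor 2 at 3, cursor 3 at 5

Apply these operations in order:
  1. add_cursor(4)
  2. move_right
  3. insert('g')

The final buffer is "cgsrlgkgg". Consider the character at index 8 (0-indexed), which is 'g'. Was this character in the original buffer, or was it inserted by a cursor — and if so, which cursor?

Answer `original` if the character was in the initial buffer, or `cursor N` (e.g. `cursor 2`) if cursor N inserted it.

After op 1 (add_cursor(4)): buffer="csrlk" (len 5), cursors c1@0 c2@3 c4@4 c3@5, authorship .....
After op 2 (move_right): buffer="csrlk" (len 5), cursors c1@1 c2@4 c3@5 c4@5, authorship .....
After op 3 (insert('g')): buffer="cgsrlgkgg" (len 9), cursors c1@2 c2@6 c3@9 c4@9, authorship .1...2.34
Authorship (.=original, N=cursor N): . 1 . . . 2 . 3 4
Index 8: author = 4

Answer: cursor 4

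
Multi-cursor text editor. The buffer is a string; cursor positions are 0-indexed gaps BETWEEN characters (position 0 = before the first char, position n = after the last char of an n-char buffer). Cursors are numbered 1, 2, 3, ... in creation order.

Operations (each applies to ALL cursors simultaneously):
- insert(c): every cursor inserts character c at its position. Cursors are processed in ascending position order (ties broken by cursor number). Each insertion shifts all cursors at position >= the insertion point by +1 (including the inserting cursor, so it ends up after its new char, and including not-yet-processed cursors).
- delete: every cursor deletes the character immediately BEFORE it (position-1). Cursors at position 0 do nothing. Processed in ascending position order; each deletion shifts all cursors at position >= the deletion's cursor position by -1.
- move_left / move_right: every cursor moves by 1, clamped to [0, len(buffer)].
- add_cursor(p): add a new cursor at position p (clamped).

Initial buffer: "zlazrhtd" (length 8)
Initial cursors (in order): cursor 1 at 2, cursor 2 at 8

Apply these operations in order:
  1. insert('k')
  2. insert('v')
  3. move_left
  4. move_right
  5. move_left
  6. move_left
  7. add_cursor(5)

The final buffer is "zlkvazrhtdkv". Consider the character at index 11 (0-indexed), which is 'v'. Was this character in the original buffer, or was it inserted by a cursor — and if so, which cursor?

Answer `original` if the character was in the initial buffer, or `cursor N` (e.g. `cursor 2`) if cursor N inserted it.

Answer: cursor 2

Derivation:
After op 1 (insert('k')): buffer="zlkazrhtdk" (len 10), cursors c1@3 c2@10, authorship ..1......2
After op 2 (insert('v')): buffer="zlkvazrhtdkv" (len 12), cursors c1@4 c2@12, authorship ..11......22
After op 3 (move_left): buffer="zlkvazrhtdkv" (len 12), cursors c1@3 c2@11, authorship ..11......22
After op 4 (move_right): buffer="zlkvazrhtdkv" (len 12), cursors c1@4 c2@12, authorship ..11......22
After op 5 (move_left): buffer="zlkvazrhtdkv" (len 12), cursors c1@3 c2@11, authorship ..11......22
After op 6 (move_left): buffer="zlkvazrhtdkv" (len 12), cursors c1@2 c2@10, authorship ..11......22
After op 7 (add_cursor(5)): buffer="zlkvazrhtdkv" (len 12), cursors c1@2 c3@5 c2@10, authorship ..11......22
Authorship (.=original, N=cursor N): . . 1 1 . . . . . . 2 2
Index 11: author = 2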